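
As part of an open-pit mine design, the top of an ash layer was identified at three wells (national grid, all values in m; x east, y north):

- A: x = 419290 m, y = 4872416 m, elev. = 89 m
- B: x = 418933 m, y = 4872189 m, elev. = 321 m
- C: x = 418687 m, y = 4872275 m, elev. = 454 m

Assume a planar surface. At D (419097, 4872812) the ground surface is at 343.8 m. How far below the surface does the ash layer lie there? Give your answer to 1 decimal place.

186.9 m

Let the plane be z = a·x + b·y + c.
B−A: −357a − 227b = 232;  C−A: −603a − 141b = 365.
Solving gives a = −0.579393141, b = −0.110822241.
Then c = 89 − a·419290 − b·4872416 = 782994.81.
At (419097, 4872812): z_contact = −242821.93 − 540015.94 + 782994.81 = 156.94 m.
Depth below ground = 343.8 − 156.94 = 186.9 m.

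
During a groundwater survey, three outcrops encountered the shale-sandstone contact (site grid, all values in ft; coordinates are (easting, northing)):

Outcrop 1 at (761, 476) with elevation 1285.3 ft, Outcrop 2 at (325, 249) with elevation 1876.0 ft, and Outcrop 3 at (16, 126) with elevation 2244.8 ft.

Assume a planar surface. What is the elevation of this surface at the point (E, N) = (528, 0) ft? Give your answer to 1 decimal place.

2067.7 ft

Let the plane be z = a·E + b·N + c.
Outcrop 2−Outcrop 1: −436a − 227b = 590.7;  Outcrop 3−Outcrop 1: −745a − 350b = 959.5.
Solving gives a = −0.66979, b = −1.31574.
Then c = 1285.3 − a·761 − b·476 = 2421.30.
At (528, 0): z = −353.6 + 0.0 + 2421.30 = 2067.7 ft.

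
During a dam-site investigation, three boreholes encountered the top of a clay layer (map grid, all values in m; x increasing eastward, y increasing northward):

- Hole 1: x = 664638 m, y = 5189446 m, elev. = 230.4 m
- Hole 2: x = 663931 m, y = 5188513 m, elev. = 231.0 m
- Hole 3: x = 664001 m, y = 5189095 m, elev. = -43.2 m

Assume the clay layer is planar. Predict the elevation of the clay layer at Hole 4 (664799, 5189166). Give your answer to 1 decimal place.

Two edge vectors: Hole 1→Hole 2 = (-707, -933, 0.6), Hole 1→Hole 3 = (-637, -351, -273.6).
Normal n = (Hole 1→Hole 2) × (Hole 1→Hole 3) = (255479.4, -193817.4, -346164).
So ∂z/∂x = −n_x/n_z = 0.738029951 and ∂z/∂y = −n_y/n_z = −0.559900510.
Intercept c from Hole 1: 230.4 − 490522.75 + 2905573.46 = 2415281.11.
At (664799, 5189166): z = 490641.6 − 2905416.7 + 2415281.11 = 506.0 m.

506.0 m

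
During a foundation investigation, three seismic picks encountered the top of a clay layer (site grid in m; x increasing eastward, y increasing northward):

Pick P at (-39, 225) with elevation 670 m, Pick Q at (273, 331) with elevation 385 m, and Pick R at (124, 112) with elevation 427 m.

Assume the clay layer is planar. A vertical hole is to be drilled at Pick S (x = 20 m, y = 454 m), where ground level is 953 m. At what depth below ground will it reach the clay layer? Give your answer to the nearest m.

220 m

Two edge vectors: Pick P→Pick Q = (312, 106, -285), Pick P→Pick R = (163, -113, -243).
Normal n = (Pick P→Pick Q) × (Pick P→Pick R) = (-57963, 29361, -52534).
So ∂z/∂x = −n_x/n_z = −1.10334 and ∂z/∂y = −n_y/n_z = 0.55890.
Intercept c from Pick P: 670 − 43.03 − 125.75 = 501.22.
At (20, 454): z_contact = −22.1 + 253.7 + 501.22 = 732.9 m.
Depth below ground = 953 − 732.9 = 220 m.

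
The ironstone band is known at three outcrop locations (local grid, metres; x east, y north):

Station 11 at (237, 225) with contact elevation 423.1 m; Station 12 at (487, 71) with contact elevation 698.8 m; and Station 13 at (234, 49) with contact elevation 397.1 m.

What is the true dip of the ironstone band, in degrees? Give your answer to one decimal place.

Two edge vectors: Station 11→Station 12 = (250, -154, 275.7), Station 11→Station 13 = (-3, -176, -26).
Normal n = (Station 11→Station 12) × (Station 11→Station 13) = (52527.2, 5672.9, -44462).
So ∂z/∂x = −n_x/n_z = 1.18140 and ∂z/∂y = −n_y/n_z = 0.12759.
Gradient magnitude |∇z| = √(a² + b²) = √(1.39569 + 0.01628) = 1.18827.
True dip = arctan(1.18827) = 49.9°, dipping toward W (azimuth ≈ 264°).

49.9°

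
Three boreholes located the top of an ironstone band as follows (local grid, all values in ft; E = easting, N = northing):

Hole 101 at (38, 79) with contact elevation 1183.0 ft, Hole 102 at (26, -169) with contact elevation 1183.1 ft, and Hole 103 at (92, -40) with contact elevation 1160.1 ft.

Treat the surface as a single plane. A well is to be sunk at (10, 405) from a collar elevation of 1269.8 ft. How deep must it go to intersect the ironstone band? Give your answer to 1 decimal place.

70.1 ft

Let the plane be z = a·E + b·N + c.
Hole 102−Hole 101: −12a − 248b = 0.1;  Hole 103−Hole 101: 54a − 119b = −22.9.
Solving gives a = −0.38401, b = 0.01818.
Then c = 1183 − a·38 − b·79 = 1196.16.
At (10, 405): z_contact = −3.84 + 7.36 + 1196.16 = 1199.68 ft.
Depth below ground = 1269.8 − 1199.68 = 70.1 ft.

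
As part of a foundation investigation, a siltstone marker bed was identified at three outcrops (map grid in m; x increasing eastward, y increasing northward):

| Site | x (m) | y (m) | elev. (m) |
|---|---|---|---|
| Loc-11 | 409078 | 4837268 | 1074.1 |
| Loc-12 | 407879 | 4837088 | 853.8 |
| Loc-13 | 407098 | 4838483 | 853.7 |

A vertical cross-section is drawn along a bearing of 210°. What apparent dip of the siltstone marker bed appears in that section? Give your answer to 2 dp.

9.47°

Two edge vectors: Loc-11→Loc-12 = (-1199, -180, -220.3), Loc-11→Loc-13 = (-1980, 1215, -220.4).
Normal n = (Loc-11→Loc-12) × (Loc-11→Loc-13) = (307336.5, 171934.4, -1813185).
So ∂z/∂x = −n_x/n_z = 0.16950 and ∂z/∂y = −n_y/n_z = 0.09482.
Unit vector along 210° is (sin 210°, cos 210°) = (-0.5000, -0.8660).
Slope in that direction = a·(-0.5000) + b·(-0.8660) = −0.16687.
Apparent dip = arctan|0.16687| = 9.47° (true dip is 11.0°, so apparent ≤ true as expected).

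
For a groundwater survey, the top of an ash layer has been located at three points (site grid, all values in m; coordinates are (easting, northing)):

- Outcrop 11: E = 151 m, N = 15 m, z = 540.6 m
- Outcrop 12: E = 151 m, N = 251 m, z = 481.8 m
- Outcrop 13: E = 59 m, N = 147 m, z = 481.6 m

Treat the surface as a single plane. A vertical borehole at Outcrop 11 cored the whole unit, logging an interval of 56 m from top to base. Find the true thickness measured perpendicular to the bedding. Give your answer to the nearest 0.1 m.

Let the plane be z = a·E + b·N + c.
Outcrop 12−Outcrop 11: 0a + 236b = −58.8;  Outcrop 13−Outcrop 11: −92a + 132b = −59.
Solving gives a = 0.28382, b = −0.24915.
|∇z| = √(a²+b²) = 0.37767, so dip δ = arctan(0.37767) = 20.69°.
True thickness = vertical thickness × cos δ = 56 × cos 20.69° = 52.4 m.

52.4 m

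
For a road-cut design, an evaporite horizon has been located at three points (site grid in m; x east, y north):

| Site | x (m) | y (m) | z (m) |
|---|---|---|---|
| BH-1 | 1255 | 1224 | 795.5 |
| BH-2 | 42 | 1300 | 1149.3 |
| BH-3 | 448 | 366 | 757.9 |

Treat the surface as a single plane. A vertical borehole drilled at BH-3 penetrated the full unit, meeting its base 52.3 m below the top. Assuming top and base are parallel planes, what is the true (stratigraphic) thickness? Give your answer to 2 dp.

48.46 m

Two edge vectors: BH-1→BH-2 = (-1213, 76, 353.8), BH-1→BH-3 = (-807, -858, -37.6).
Normal n = (BH-1→BH-2) × (BH-1→BH-3) = (300702.8, -331125.4, 1102086).
So ∂z/∂x = −n_x/n_z = −0.27285 and ∂z/∂y = −n_y/n_z = 0.30045.
|∇z| = √(a²+b²) = 0.40586, so dip δ = arctan(0.40586) = 22.09°.
True thickness = vertical thickness × cos δ = 52.3 × cos 22.09° = 48.46 m.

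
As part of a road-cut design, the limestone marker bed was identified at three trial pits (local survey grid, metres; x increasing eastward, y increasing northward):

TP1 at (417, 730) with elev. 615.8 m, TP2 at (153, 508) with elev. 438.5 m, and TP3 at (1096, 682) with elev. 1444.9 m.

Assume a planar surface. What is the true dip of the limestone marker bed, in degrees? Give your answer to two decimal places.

52.93°

Let the plane be z = a·x + b·y + c.
TP2−TP1: −264a − 222b = −177.3;  TP3−TP1: 679a − 48b = 829.1.
Solving gives a = 1.17845, b = −0.60275.
Gradient magnitude |∇z| = √(a² + b²) = √(1.38875 + 0.36331) = 1.32365.
True dip = arctan(1.32365) = 52.93°, dipping toward WNW (azimuth ≈ 297°).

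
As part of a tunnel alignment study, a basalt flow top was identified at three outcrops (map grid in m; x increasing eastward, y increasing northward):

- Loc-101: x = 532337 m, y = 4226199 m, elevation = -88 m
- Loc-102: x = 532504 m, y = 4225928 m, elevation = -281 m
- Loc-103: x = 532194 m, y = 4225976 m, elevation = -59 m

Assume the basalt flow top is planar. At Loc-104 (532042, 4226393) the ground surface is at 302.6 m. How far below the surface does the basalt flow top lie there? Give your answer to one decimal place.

134.9 m

Let the plane be z = a·x + b·y + c.
Loc-102−Loc-101: 167a − 271b = −193;  Loc-103−Loc-101: −143a − 223b = 29.
Solving gives a = −0.669763402, b = 0.299444693.
Then c = -88 − a·532337 − b·4226199 = −909061.02.
At (532042, 4226393): z_contact = −356342.26 + 1265570.95 − 909061.02 = 167.67 m.
Depth below ground = 302.6 − 167.67 = 134.9 m.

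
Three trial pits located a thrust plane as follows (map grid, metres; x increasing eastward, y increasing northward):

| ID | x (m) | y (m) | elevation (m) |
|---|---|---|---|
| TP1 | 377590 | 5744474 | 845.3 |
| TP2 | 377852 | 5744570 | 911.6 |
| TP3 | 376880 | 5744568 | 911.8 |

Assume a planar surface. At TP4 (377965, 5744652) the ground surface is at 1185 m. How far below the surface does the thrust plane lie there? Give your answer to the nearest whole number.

Let the plane be z = a·x + b·y + c.
TP2−TP1: 262a + 96b = 66.3;  TP3−TP1: −710a + 94b = 66.5.
Solving gives a = −0.00163599, b = 0.69508988.
Then c = 845.3 − a·377590 − b·5744474 = −3991462.72.
At (377965, 5744652): z_contact = −618.3 + 3993049.5 − 3991462.72 = 968.4 m.
Depth below ground = 1185 − 968.4 = 217 m.

217 m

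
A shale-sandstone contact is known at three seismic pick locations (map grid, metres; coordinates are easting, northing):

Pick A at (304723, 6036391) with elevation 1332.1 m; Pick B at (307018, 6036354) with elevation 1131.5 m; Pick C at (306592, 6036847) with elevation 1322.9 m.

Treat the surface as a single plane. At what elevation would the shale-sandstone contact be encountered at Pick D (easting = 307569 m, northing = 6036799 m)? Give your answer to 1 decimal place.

Two edge vectors: Pick A→Pick B = (2295, -37, -200.6), Pick A→Pick C = (1869, 456, -9.2).
Normal n = (Pick A→Pick B) × (Pick A→Pick C) = (91814, -353807.4, 1115673).
So ∂z/∂easting = −n_x/n_z = −0.082294723 and ∂z/∂northing = −n_y/n_z = 0.317124641.
Intercept c from Pick A: 1332.1 + 25077.09 − 1914288.33 = −1887879.14.
At (307569, 6036799): z = −25311.3 + 1914417.7 − 1887879.14 = 1227.3 m.

1227.3 m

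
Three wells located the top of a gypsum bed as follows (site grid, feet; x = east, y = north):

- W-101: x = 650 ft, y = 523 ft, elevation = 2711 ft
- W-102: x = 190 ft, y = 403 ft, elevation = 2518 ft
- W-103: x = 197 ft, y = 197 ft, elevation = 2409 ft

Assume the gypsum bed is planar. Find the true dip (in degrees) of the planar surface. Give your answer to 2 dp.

31.24°

Let the plane be z = a·x + b·y + c.
W-102−W-101: −460a − 120b = −193;  W-103−W-101: −453a − 326b = −302.
Solving gives a = 0.27906, b = 0.53861.
Gradient magnitude |∇z| = √(a² + b²) = √(0.07787 + 0.29010) = 0.60661.
True dip = arctan(0.60661) = 31.24°, dipping toward SSW (azimuth ≈ 207°).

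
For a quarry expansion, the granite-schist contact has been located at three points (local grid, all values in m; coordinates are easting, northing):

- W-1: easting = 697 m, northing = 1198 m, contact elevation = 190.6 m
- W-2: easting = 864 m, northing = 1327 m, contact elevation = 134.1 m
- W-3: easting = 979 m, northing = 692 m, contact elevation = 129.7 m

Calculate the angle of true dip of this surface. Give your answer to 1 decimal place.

17.0°

Two edge vectors: W-1→W-2 = (167, 129, -56.5), W-1→W-3 = (282, -506, -60.9).
Normal n = (W-1→W-2) × (W-1→W-3) = (-36445.1, -5762.7, -120880).
So ∂z/∂easting = −n_x/n_z = −0.30150 and ∂z/∂northing = −n_y/n_z = −0.04767.
Gradient magnitude |∇z| = √(a² + b²) = √(0.09090 + 0.00227) = 0.30524.
True dip = arctan(0.30524) = 17.0°, dipping toward E (azimuth ≈ 081°).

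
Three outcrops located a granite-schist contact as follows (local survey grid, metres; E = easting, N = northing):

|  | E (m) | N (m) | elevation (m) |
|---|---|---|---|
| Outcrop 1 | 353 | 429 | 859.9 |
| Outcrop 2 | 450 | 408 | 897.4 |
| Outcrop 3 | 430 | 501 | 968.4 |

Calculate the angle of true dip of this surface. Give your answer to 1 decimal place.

Let the plane be z = a·E + b·N + c.
Outcrop 2−Outcrop 1: 97a − 21b = 37.5;  Outcrop 3−Outcrop 1: 77a + 72b = 108.5.
Solving gives a = 0.57883, b = 0.88792.
Gradient magnitude |∇z| = √(a² + b²) = √(0.33504 + 0.78840) = 1.05993.
True dip = arctan(1.05993) = 46.7°, dipping toward SSW (azimuth ≈ 213°).

46.7°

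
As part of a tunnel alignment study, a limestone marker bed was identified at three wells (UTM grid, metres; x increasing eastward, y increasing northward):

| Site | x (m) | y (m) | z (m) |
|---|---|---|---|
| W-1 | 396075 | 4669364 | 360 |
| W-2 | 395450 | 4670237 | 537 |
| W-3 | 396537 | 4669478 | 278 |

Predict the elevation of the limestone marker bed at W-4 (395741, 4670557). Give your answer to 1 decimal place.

501.3 m

Two edge vectors: W-1→W-2 = (-625, 873, 177), W-1→W-3 = (462, 114, -82).
Normal n = (W-1→W-2) × (W-1→W-3) = (-91764, 30524, -474576).
So ∂z/∂x = −n_x/n_z = −0.193359968 and ∂z/∂y = −n_y/n_z = 0.064318465.
Intercept c from W-1: 360 + 76585.05 − 300326.33 = −223381.28.
At (395741, 4670557): z = −76520.5 + 300403.1 − 223381.28 = 501.3 m.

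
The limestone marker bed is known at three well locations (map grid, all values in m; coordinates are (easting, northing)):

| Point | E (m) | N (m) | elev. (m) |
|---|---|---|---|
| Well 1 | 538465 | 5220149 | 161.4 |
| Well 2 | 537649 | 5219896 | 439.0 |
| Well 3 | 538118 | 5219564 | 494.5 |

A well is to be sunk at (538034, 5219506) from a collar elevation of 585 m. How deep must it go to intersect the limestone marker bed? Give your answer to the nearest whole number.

Two edge vectors: Well 1→Well 2 = (-816, -253, 277.6), Well 1→Well 3 = (-347, -585, 333.1).
Normal n = (Well 1→Well 2) × (Well 1→Well 3) = (78121.7, 175482.4, 389569).
So ∂z/∂E = −n_x/n_z = −0.20053367 and ∂z/∂N = −n_y/n_z = −0.45045268.
Intercept c from Well 1: 161.4 + 107980.36 + 2351430.11 = 2459571.87.
At (538034, 5219506): z_contact = −107893.9 − 2351140.5 + 2459571.87 = 537.5 m.
Depth below ground = 585 − 537.5 = 48 m.

48 m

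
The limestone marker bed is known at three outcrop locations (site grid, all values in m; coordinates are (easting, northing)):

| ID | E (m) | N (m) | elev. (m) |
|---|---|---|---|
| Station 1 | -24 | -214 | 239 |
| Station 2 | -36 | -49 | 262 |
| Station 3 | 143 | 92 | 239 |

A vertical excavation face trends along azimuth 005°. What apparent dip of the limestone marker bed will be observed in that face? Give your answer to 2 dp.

Two edge vectors: Station 1→Station 2 = (-12, 165, 23), Station 1→Station 3 = (167, 306, 0).
Normal n = (Station 1→Station 2) × (Station 1→Station 3) = (-7038, 3841, -31227).
So ∂z/∂E = −n_x/n_z = −0.22538 and ∂z/∂N = −n_y/n_z = 0.12300.
Unit vector along 005° is (sin 5°, cos 5°) = (0.0872, 0.9962).
Slope in that direction = a·(0.0872) + b·(0.9962) = 0.10289.
Apparent dip = arctan|0.10289| = 5.87° (true dip is 14.4°, so apparent ≤ true as expected).

5.87°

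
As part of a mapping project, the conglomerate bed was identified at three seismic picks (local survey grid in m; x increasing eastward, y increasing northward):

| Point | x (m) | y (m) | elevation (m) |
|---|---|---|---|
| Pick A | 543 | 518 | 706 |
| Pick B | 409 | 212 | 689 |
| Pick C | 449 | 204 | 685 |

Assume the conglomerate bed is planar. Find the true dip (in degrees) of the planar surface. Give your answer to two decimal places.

Two edge vectors: Pick A→Pick B = (-134, -306, -17), Pick A→Pick C = (-94, -314, -21).
Normal n = (Pick A→Pick B) × (Pick A→Pick C) = (1088, -1216, 13312).
So ∂z/∂x = −n_x/n_z = −0.08173 and ∂z/∂y = −n_y/n_z = 0.09135.
Gradient magnitude |∇z| = √(a² + b²) = √(0.00668 + 0.00834) = 0.12257.
True dip = arctan(0.12257) = 6.99°, dipping toward SE (azimuth ≈ 138°).

6.99°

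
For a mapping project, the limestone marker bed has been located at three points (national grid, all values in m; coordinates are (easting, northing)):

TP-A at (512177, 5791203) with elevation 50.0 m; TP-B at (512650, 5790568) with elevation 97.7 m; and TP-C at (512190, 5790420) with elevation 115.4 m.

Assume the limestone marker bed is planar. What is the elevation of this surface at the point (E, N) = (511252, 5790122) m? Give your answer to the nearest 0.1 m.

Two edge vectors: TP-A→TP-B = (473, -635, 47.7), TP-A→TP-C = (13, -783, 65.4).
Normal n = (TP-A→TP-B) × (TP-A→TP-C) = (-4179.9, -30314.1, -362104).
So ∂z/∂E = −n_x/n_z = −0.011543369 and ∂z/∂N = −n_y/n_z = −0.083716557.
Intercept c from TP-A: 50 + 5912.25 + 484819.57 = 490781.82.
At (511252, 5790122): z = −5901.6 − 484729.1 + 490781.82 = 151.2 m.

151.2 m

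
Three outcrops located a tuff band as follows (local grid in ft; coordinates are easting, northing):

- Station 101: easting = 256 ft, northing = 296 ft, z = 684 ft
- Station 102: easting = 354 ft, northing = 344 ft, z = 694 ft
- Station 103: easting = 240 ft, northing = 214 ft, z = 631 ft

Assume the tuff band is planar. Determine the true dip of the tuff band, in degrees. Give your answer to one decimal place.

36.2°

Two edge vectors: Station 101→Station 102 = (98, 48, 10), Station 101→Station 103 = (-16, -82, -53).
Normal n = (Station 101→Station 102) × (Station 101→Station 103) = (-1724, 5034, -7268).
So ∂z/∂easting = −n_x/n_z = −0.23720 and ∂z/∂northing = −n_y/n_z = 0.69263.
Gradient magnitude |∇z| = √(a² + b²) = √(0.05627 + 0.47973) = 0.73212.
True dip = arctan(0.73212) = 36.2°, dipping toward SSE (azimuth ≈ 161°).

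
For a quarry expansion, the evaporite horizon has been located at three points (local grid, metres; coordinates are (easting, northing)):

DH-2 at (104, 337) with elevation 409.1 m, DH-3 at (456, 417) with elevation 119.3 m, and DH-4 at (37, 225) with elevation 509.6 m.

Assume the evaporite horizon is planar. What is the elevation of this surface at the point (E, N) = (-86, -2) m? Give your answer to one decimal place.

704.1 m

Let the plane be z = a·E + b·N + c.
DH-3−DH-2: 352a + 80b = −289.8;  DH-4−DH-2: −67a − 112b = 100.5.
Solving gives a = −0.71682, b = −0.46851.
Then c = 409.1 − a·104 − b·337 = 641.54.
At (-86, -2): z = 61.6 + 0.9 + 641.54 = 704.1 m.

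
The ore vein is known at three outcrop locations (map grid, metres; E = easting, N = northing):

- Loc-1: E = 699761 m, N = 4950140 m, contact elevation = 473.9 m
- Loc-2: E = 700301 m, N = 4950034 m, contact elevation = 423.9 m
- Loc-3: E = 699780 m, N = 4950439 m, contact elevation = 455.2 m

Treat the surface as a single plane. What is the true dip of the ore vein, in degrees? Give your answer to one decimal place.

Two edge vectors: Loc-1→Loc-2 = (540, -106, -50), Loc-1→Loc-3 = (19, 299, -18.7).
Normal n = (Loc-1→Loc-2) × (Loc-1→Loc-3) = (16932.2, 9148, 163474).
So ∂z/∂E = −n_x/n_z = −0.10358 and ∂z/∂N = −n_y/n_z = −0.05596.
Gradient magnitude |∇z| = √(a² + b²) = √(0.01073 + 0.00313) = 0.11773.
True dip = arctan(0.11773) = 6.7°, dipping toward ENE (azimuth ≈ 062°).

6.7°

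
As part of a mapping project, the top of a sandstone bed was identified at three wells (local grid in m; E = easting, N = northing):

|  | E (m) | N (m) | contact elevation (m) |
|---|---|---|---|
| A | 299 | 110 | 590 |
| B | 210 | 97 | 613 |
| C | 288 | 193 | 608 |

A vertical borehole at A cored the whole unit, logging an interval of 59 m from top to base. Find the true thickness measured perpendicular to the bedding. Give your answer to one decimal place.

Two edge vectors: A→B = (-89, -13, 23), A→C = (-11, 83, 18).
Normal n = (A→B) × (A→C) = (-2143, 1349, -7530).
So ∂z/∂E = −n_x/n_z = −0.28459 and ∂z/∂N = −n_y/n_z = 0.17915.
|∇z| = √(a²+b²) = 0.33629, so dip δ = arctan(0.33629) = 18.59°.
True thickness = vertical thickness × cos δ = 59 × cos 18.59° = 55.9 m.

55.9 m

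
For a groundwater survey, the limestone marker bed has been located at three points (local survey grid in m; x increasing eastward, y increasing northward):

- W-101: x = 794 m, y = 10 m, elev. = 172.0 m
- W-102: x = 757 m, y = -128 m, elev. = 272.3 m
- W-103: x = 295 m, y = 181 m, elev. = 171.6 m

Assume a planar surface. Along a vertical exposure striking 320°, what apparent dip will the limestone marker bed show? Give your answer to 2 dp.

Two edge vectors: W-101→W-102 = (-37, -138, 100.3), W-101→W-103 = (-499, 171, -0.4).
Normal n = (W-101→W-102) × (W-101→W-103) = (-17096.1, -50064.5, -75189).
So ∂z/∂x = −n_x/n_z = −0.22738 and ∂z/∂y = −n_y/n_z = −0.66585.
Unit vector along 320° is (sin 320°, cos 320°) = (-0.6428, 0.7660).
Slope in that direction = a·(-0.6428) + b·(0.7660) = −0.36392.
Apparent dip = arctan|0.36392| = 20.00° (true dip is 35.1°, so apparent ≤ true as expected).

20.00°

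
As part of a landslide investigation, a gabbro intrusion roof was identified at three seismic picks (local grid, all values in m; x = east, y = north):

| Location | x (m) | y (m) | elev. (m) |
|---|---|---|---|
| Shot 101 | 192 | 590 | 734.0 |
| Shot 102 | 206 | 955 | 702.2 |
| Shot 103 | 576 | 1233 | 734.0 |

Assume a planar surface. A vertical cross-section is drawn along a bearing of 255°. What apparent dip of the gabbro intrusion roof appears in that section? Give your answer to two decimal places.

Let the plane be z = a·x + b·y + c.
Shot 102−Shot 101: 14a + 365b = −31.8;  Shot 103−Shot 101: 384a + 643b = 0.
Solving gives a = 0.15590, b = −0.09310.
Unit vector along 255° is (sin 255°, cos 255°) = (-0.9659, -0.2588).
Slope in that direction = a·(-0.9659) + b·(-0.2588) = −0.12649.
Apparent dip = arctan|0.12649| = 7.21° (true dip is 10.3°, so apparent ≤ true as expected).

7.21°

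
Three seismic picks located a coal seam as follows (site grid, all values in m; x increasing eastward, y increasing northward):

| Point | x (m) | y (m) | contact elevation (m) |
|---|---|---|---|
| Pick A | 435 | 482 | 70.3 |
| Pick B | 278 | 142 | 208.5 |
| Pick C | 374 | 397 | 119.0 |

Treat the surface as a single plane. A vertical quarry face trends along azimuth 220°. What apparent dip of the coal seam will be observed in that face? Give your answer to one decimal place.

Let the plane be z = a·x + b·y + c.
Pick B−Pick A: −157a − 340b = 138.2;  Pick C−Pick A: −61a − 85b = 48.7.
Solving gives a = −0.65057, b = −0.10606.
Unit vector along 220° is (sin 220°, cos 220°) = (-0.6428, -0.7660).
Slope in that direction = a·(-0.6428) + b·(-0.7660) = 0.49943.
Apparent dip = arctan|0.49943| = 26.5° (true dip is 33.4°, so apparent ≤ true as expected).

26.5°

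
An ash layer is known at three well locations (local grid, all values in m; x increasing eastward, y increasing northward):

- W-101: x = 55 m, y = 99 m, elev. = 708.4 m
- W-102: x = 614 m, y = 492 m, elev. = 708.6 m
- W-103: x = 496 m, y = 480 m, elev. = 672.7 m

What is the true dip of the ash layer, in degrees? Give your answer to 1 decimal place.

Two edge vectors: W-101→W-102 = (559, 393, 0.2), W-101→W-103 = (441, 381, -35.7).
Normal n = (W-101→W-102) × (W-101→W-103) = (-14106.3, 20044.5, 39666).
So ∂z/∂x = −n_x/n_z = 0.35563 and ∂z/∂y = −n_y/n_z = −0.50533.
Gradient magnitude |∇z| = √(a² + b²) = √(0.12647 + 0.25536) = 0.61792.
True dip = arctan(0.61792) = 31.7°, dipping toward NW (azimuth ≈ 325°).

31.7°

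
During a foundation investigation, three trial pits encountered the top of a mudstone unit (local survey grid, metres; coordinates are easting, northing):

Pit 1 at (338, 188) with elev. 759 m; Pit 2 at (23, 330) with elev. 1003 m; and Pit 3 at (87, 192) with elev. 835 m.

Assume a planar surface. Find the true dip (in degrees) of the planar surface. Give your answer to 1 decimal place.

48.3°

Two edge vectors: Pit 1→Pit 2 = (-315, 142, 244), Pit 1→Pit 3 = (-251, 4, 76).
Normal n = (Pit 1→Pit 2) × (Pit 1→Pit 3) = (9816, -37304, 34382).
So ∂z/∂easting = −n_x/n_z = −0.28550 and ∂z/∂northing = −n_y/n_z = 1.08499.
Gradient magnitude |∇z| = √(a² + b²) = √(0.08151 + 1.17720) = 1.12192.
True dip = arctan(1.12192) = 48.3°, dipping toward SSE (azimuth ≈ 165°).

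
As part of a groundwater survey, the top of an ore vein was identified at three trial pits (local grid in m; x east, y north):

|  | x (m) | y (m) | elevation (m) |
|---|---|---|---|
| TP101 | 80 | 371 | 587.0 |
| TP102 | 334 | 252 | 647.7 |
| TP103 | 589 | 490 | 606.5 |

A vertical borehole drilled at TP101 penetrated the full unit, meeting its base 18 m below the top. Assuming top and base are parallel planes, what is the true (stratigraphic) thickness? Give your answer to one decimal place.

17.2 m

Two edge vectors: TP101→TP102 = (254, -119, 60.7), TP101→TP103 = (509, 119, 19.5).
Normal n = (TP101→TP102) × (TP101→TP103) = (-9543.8, 25943.3, 90797).
So ∂z/∂x = −n_x/n_z = 0.10511 and ∂z/∂y = −n_y/n_z = −0.28573.
|∇z| = √(a²+b²) = 0.30445, so dip δ = arctan(0.30445) = 16.93°.
True thickness = vertical thickness × cos δ = 18 × cos 16.93° = 17.2 m.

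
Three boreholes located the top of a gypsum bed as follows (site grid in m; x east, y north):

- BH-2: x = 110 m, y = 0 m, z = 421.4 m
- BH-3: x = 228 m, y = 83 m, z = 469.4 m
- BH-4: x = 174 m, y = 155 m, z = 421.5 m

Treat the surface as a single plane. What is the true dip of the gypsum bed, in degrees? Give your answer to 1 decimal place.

Two edge vectors: BH-2→BH-3 = (118, 83, 48), BH-2→BH-4 = (64, 155, 0.1).
Normal n = (BH-2→BH-3) × (BH-2→BH-4) = (-7431.7, 3060.2, 12978).
So ∂z/∂x = −n_x/n_z = 0.57264 and ∂z/∂y = −n_y/n_z = −0.23580.
Gradient magnitude |∇z| = √(a² + b²) = √(0.32791 + 0.05560) = 0.61929.
True dip = arctan(0.61929) = 31.8°, dipping toward WNW (azimuth ≈ 292°).

31.8°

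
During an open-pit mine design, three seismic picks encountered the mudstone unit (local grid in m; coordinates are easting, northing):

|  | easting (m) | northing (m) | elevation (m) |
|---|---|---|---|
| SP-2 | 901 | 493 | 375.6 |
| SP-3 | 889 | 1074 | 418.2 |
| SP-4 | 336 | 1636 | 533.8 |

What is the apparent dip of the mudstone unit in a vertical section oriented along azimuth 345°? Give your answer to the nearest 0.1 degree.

Let the plane be z = a·easting + b·northing + c.
SP-3−SP-2: −12a + 581b = 42.6;  SP-4−SP-2: −565a + 1143b = 158.2.
Solving gives a = −0.13741, b = 0.07048.
Unit vector along 345° is (sin 345°, cos 345°) = (-0.2588, 0.9659).
Slope in that direction = a·(-0.2588) + b·(0.9659) = 0.10365.
Apparent dip = arctan|0.10365| = 5.9° (true dip is 8.8°, so apparent ≤ true as expected).

5.9°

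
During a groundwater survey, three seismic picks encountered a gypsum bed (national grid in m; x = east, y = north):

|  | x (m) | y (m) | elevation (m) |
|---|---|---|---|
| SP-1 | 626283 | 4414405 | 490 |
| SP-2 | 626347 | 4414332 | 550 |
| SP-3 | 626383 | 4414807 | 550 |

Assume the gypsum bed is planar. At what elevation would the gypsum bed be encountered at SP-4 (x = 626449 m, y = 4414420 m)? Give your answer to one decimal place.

Let the plane be z = a·x + b·y + c.
SP-2−SP-1: 64a − 73b = 60;  SP-3−SP-1: 100a + 402b = 60.
Solving gives a = 0.862904202, b = −0.065399055.
Then c = 490 − a·626283 − b·4414405 = −251234.32.
At (626449, 4414420): z = 540565.5 − 288698.9 − 251234.32 = 632.3 m.

632.3 m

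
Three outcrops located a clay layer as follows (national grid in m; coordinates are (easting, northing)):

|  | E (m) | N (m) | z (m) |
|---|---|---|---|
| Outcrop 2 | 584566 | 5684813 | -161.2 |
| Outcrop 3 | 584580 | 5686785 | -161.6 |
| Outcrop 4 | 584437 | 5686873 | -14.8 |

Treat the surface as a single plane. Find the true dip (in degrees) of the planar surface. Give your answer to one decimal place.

Two edge vectors: Outcrop 2→Outcrop 3 = (14, 1972, -0.4), Outcrop 2→Outcrop 4 = (-129, 2060, 146.4).
Normal n = (Outcrop 2→Outcrop 3) × (Outcrop 2→Outcrop 4) = (289524.8, -1998, 283228).
So ∂z/∂E = −n_x/n_z = −1.02223 and ∂z/∂N = −n_y/n_z = 0.00705.
Gradient magnitude |∇z| = √(a² + b²) = √(1.04496 + 0.00005) = 1.02226.
True dip = arctan(1.02226) = 45.6°, dipping toward E (azimuth ≈ 090°).

45.6°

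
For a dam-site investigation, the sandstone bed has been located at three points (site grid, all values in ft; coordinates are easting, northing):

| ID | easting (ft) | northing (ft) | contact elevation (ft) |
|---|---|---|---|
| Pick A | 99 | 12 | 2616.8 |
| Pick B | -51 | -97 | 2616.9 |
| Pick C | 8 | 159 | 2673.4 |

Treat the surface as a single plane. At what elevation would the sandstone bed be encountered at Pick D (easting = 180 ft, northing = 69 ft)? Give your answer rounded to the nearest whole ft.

2616 ft

Two edge vectors: Pick A→Pick B = (-150, -109, 0.1), Pick A→Pick C = (-91, 147, 56.6).
Normal n = (Pick A→Pick B) × (Pick A→Pick C) = (-6184.1, 8480.9, -31969).
So ∂z/∂easting = −n_x/n_z = −0.19344 and ∂z/∂northing = −n_y/n_z = 0.26529.
Intercept c from Pick A: 2616.8 + 19.15 − 3.18 = 2632.77.
At (180, 69): z = −34.8 + 18.3 + 2632.77 = 2616.3 ft.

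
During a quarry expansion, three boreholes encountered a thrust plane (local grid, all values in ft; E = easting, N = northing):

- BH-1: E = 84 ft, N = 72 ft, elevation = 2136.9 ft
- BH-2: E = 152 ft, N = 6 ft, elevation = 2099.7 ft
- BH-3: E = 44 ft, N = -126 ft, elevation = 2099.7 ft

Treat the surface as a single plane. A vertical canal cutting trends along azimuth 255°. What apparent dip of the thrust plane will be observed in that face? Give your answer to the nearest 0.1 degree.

Two edge vectors: BH-1→BH-2 = (68, -66, -37.2), BH-1→BH-3 = (-40, -198, -37.2).
Normal n = (BH-1→BH-2) × (BH-1→BH-3) = (-4910.4, 4017.6, -16104).
So ∂z/∂E = −n_x/n_z = −0.30492 and ∂z/∂N = −n_y/n_z = 0.24948.
Unit vector along 255° is (sin 255°, cos 255°) = (-0.9659, -0.2588).
Slope in that direction = a·(-0.9659) + b·(-0.2588) = 0.22996.
Apparent dip = arctan|0.22996| = 13.0° (true dip is 21.5°, so apparent ≤ true as expected).

13.0°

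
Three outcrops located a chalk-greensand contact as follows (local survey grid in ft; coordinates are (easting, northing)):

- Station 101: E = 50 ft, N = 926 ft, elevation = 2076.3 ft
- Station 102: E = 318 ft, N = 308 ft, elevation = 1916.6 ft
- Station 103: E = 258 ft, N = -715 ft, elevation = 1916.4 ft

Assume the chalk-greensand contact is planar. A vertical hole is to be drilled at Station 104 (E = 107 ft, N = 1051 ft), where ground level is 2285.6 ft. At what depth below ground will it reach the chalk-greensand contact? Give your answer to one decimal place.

Two edge vectors: Station 101→Station 102 = (268, -618, -159.7), Station 101→Station 103 = (208, -1641, -159.9).
Normal n = (Station 101→Station 102) × (Station 101→Station 103) = (-163249.5, 9635.6, -311244).
So ∂z/∂E = −n_x/n_z = −0.524506 and ∂z/∂N = −n_y/n_z = 0.030958.
Intercept c from Station 101: 2076.3 + 26.23 − 28.67 = 2073.86.
At (107, 1051): z_contact = −56.12 + 32.54 + 2073.86 = 2050.27 ft.
Depth below ground = 2285.6 − 2050.27 = 235.3 ft.

235.3 ft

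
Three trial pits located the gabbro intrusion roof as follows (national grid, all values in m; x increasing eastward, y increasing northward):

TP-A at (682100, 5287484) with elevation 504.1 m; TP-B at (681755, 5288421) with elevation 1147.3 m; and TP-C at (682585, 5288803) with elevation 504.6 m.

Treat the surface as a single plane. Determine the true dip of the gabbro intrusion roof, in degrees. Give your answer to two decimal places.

Let the plane be z = a·x + b·y + c.
TP-B−TP-A: −345a + 937b = 643.2;  TP-C−TP-A: 485a + 1319b = 0.5.
Solving gives a = −0.93228, b = 0.34318.
Gradient magnitude |∇z| = √(a² + b²) = √(0.86915 + 0.11777) = 0.99344.
True dip = arctan(0.99344) = 44.81°, dipping toward ESE (azimuth ≈ 110°).

44.81°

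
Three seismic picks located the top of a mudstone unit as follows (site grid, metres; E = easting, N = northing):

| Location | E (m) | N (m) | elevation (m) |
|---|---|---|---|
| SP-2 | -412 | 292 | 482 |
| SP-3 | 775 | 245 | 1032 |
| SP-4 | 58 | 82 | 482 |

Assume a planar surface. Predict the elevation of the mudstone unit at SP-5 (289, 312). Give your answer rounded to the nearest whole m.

Two edge vectors: SP-2→SP-3 = (1187, -47, 550), SP-2→SP-4 = (470, -210, 0).
Normal n = (SP-2→SP-3) × (SP-2→SP-4) = (115500, 258500, -227180).
So ∂z/∂E = −n_x/n_z = 0.50841 and ∂z/∂N = −n_y/n_z = 1.13786.
Intercept c from SP-2: 482 + 209.46 − 332.26 = 359.21.
At (289, 312): z = 146.9 + 355.0 + 359.21 = 861.2 m.

861 m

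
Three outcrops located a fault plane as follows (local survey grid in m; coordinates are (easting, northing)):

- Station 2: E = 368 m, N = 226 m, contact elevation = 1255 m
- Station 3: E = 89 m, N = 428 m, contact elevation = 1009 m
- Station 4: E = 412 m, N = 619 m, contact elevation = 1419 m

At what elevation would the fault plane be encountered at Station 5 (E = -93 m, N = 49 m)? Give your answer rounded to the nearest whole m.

698 m

Two edge vectors: Station 2→Station 3 = (-279, 202, -246), Station 2→Station 4 = (44, 393, 164).
Normal n = (Station 2→Station 3) × (Station 2→Station 4) = (129806, 34932, -118535).
So ∂z/∂E = −n_x/n_z = 1.09509 and ∂z/∂N = −n_y/n_z = 0.29470.
Intercept c from Station 2: 1255 − 402.99 − 66.60 = 785.41.
At (-93, 49): z = −101.8 + 14.4 + 785.41 = 698.0 m.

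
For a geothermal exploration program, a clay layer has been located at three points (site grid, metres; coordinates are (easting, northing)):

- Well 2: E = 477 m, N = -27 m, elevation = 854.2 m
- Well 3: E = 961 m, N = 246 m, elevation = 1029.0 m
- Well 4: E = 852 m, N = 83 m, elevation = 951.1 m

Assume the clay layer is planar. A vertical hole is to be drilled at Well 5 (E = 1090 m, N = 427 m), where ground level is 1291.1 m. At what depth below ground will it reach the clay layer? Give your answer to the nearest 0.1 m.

Let the plane be z = a·E + b·N + c.
Well 3−Well 2: 484a + 273b = 174.8;  Well 4−Well 2: 375a + 110b = 96.9.
Solving gives a = 0.147058, b = 0.379575.
Then c = 854.2 − a·477 − b·-27 = 794.30.
At (1090, 427): z_contact = 160.29 + 162.08 + 794.30 = 1116.67 m.
Depth below ground = 1291.1 − 1116.67 = 174.4 m.

174.4 m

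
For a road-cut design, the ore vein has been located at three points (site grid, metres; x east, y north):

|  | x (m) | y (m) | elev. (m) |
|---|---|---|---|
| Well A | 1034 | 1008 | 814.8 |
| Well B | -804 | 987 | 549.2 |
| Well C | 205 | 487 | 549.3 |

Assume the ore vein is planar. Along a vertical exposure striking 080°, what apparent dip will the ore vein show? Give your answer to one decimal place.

10.7°

Let the plane be z = a·x + b·y + c.
Well B−Well A: −1838a − 21b = −265.6;  Well C−Well A: −829a − 521b = −265.5.
Solving gives a = 0.14125, b = 0.28484.
Unit vector along 080° is (sin 80°, cos 80°) = (0.9848, 0.1736).
Slope in that direction = a·(0.9848) + b·(0.1736) = 0.18857.
Apparent dip = arctan|0.18857| = 10.7° (true dip is 17.6°, so apparent ≤ true as expected).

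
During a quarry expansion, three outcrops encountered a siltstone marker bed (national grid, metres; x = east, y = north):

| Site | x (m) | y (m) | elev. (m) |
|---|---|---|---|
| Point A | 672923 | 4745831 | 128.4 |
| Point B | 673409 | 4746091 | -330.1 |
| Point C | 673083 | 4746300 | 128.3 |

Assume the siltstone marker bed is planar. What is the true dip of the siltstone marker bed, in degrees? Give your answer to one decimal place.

50.6°

Let the plane be z = a·x + b·y + c.
Point B−Point A: 486a + 260b = −458.5;  Point C−Point A: 160a + 469b = −0.1.
Solving gives a = −1.15390, b = 0.39344.
Gradient magnitude |∇z| = √(a² + b²) = √(1.33148 + 0.15480) = 1.21913.
True dip = arctan(1.21913) = 50.6°, dipping toward ESE (azimuth ≈ 109°).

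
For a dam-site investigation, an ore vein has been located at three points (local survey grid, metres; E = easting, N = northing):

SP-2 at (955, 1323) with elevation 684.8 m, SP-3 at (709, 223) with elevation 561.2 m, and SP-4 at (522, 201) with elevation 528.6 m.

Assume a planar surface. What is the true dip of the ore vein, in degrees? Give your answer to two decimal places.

Two edge vectors: SP-2→SP-3 = (-246, -1100, -123.6), SP-2→SP-4 = (-433, -1122, -156.2).
Normal n = (SP-2→SP-3) × (SP-2→SP-4) = (33140.8, 15093.6, -200288).
So ∂z/∂E = −n_x/n_z = 0.16547 and ∂z/∂N = −n_y/n_z = 0.07536.
Gradient magnitude |∇z| = √(a² + b²) = √(0.02738 + 0.00568) = 0.18182.
True dip = arctan(0.18182) = 10.30°, dipping toward WSW (azimuth ≈ 246°).

10.30°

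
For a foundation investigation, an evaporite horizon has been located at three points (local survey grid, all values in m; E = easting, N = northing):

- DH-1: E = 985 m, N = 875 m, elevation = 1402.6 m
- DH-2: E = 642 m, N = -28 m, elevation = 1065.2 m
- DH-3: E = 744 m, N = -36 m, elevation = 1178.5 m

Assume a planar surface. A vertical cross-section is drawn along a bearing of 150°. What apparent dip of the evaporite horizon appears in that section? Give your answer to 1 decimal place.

Let the plane be z = a·E + b·N + c.
DH-2−DH-1: −343a − 903b = −337.4;  DH-3−DH-1: −241a − 911b = −224.1.
Solving gives a = 1.10711, b = −0.04689.
Unit vector along 150° is (sin 150°, cos 150°) = (0.5000, -0.8660).
Slope in that direction = a·(0.5000) + b·(-0.8660) = 0.59416.
Apparent dip = arctan|0.59416| = 30.7° (true dip is 47.9°, so apparent ≤ true as expected).

30.7°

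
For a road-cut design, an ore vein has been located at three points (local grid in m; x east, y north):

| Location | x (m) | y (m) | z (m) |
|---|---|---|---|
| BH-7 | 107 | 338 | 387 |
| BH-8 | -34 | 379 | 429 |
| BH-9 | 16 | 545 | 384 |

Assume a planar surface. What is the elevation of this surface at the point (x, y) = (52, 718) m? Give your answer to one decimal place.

Two edge vectors: BH-7→BH-8 = (-141, 41, 42), BH-7→BH-9 = (-91, 207, -3).
Normal n = (BH-7→BH-8) × (BH-7→BH-9) = (-8817, -4245, -25456).
So ∂z/∂x = −n_x/n_z = −0.34636 and ∂z/∂y = −n_y/n_z = −0.16676.
Intercept c from BH-7: 387 + 37.06 + 56.36 = 480.43.
At (52, 718): z = −18.0 − 119.7 + 480.43 = 342.7 m.

342.7 m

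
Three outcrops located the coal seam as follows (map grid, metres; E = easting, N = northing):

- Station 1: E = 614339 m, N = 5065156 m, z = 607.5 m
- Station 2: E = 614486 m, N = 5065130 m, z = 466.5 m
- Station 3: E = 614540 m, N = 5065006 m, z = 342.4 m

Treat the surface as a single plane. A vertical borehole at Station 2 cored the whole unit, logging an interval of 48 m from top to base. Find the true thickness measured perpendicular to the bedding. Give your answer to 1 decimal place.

33.0 m

Let the plane be z = a·E + b·N + c.
Station 2−Station 1: 147a − 26b = −141;  Station 3−Station 1: 201a − 150b = −265.1.
Solving gives a = −0.84744, b = 0.63176.
|∇z| = √(a²+b²) = 1.05701, so dip δ = arctan(1.05701) = 46.59°.
True thickness = vertical thickness × cos δ = 48 × cos 46.59° = 33.0 m.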